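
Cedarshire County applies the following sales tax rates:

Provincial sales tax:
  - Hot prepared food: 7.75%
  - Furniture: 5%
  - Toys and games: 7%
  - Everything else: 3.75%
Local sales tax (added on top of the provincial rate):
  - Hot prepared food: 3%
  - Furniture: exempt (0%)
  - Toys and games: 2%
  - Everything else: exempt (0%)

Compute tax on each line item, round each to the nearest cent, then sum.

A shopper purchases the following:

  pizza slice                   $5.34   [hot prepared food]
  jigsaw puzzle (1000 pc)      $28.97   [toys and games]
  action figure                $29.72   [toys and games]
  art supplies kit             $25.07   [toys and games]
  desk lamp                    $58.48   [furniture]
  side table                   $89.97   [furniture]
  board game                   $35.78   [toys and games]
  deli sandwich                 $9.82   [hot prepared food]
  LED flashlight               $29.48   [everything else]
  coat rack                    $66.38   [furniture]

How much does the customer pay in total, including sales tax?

$403.25

Pizza slice $5.34: hot prepared food → 7.75% + 3% local = 10.75% → $0.57
Jigsaw puzzle (1000 pc) $28.97: toys and games → 7% + 2% local = 9% → $2.61
Action figure $29.72: toys and games → 7% + 2% local = 9% → $2.67
Art supplies kit $25.07: toys and games → 7% + 2% local = 9% → $2.26
Desk lamp $58.48: furniture → 5% + 0% local = 5% → $2.92
Side table $89.97: furniture → 5% + 0% local = 5% → $4.50
Board game $35.78: toys and games → 7% + 2% local = 9% → $3.22
Deli sandwich $9.82: hot prepared food → 7.75% + 3% local = 10.75% → $1.06
LED flashlight $29.48: everything else → 3.75% + 0% local = 3.75% → $1.11
Coat rack $66.38: furniture → 5% + 0% local = 5% → $3.32
Subtotal = $379.01; tax = $24.24; total due = $403.25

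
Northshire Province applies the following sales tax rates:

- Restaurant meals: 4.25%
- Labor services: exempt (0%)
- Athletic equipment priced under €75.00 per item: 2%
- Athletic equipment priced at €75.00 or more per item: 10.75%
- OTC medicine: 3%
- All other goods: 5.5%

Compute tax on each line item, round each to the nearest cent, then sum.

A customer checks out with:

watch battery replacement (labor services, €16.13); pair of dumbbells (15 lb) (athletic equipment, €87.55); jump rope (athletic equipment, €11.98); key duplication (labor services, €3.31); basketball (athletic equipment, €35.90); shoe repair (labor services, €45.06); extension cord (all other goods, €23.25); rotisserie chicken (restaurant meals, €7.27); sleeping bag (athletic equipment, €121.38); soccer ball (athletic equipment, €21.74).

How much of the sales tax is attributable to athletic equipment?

€23.85

Pair of dumbbells (15 lb) €87.55: athletic equipment, €75.00 or more → 10.75% → €9.41
Jump rope €11.98: athletic equipment, under €75.00 → 2% → €0.24
Basketball €35.90: athletic equipment, under €75.00 → 2% → €0.72
Sleeping bag €121.38: athletic equipment, €75.00 or more → 10.75% → €13.05
Soccer ball €21.74: athletic equipment, under €75.00 → 2% → €0.43
Tax on athletic equipment = €9.41 + €0.24 + €0.72 + €13.05 + €0.43 = €23.85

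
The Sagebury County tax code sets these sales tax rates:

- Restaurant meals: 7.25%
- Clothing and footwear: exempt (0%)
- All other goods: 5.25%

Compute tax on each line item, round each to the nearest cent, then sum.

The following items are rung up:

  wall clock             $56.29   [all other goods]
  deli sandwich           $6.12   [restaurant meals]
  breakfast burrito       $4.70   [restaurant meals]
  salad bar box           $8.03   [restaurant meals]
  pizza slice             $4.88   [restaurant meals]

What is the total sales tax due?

Wall clock $56.29: all other goods → 5.25% → $2.96
Deli sandwich $6.12: restaurant meals → 7.25% → $0.44
Breakfast burrito $4.70: restaurant meals → 7.25% → $0.34
Salad bar box $8.03: restaurant meals → 7.25% → $0.58
Pizza slice $4.88: restaurant meals → 7.25% → $0.35
Total tax = $2.96 + $0.44 + $0.34 + $0.58 + $0.35 = $4.67

$4.67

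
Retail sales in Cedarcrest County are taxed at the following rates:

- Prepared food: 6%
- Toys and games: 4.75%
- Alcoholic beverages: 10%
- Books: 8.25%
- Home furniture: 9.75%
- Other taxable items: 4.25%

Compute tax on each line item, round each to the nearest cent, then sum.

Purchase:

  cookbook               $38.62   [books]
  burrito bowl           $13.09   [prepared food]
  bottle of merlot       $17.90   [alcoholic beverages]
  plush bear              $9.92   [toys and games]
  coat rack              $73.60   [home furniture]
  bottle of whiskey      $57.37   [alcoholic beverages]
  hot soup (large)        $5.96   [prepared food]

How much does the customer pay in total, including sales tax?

$235.98

Cookbook $38.62: books → 8.25% → $3.19
Burrito bowl $13.09: prepared food → 6% → $0.79
Bottle of merlot $17.90: alcoholic beverages → 10% → $1.79
Plush bear $9.92: toys and games → 4.75% → $0.47
Coat rack $73.60: home furniture → 9.75% → $7.18
Bottle of whiskey $57.37: alcoholic beverages → 10% → $5.74
Hot soup (large) $5.96: prepared food → 6% → $0.36
Subtotal = $216.46; tax = $19.52; total due = $235.98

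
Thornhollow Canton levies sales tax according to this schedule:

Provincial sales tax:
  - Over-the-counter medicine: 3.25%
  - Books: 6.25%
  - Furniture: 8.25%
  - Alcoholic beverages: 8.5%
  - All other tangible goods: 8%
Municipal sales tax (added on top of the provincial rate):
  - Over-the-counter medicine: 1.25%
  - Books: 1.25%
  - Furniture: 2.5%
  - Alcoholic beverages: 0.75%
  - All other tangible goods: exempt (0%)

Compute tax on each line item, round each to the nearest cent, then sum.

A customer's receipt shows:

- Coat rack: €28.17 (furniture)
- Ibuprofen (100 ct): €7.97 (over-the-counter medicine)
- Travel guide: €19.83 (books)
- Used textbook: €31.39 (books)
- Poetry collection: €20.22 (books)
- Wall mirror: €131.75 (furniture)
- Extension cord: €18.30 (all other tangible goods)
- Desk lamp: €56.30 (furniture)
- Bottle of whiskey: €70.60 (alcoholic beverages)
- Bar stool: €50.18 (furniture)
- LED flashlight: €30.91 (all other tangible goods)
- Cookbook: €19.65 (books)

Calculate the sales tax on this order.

€46.28

Coat rack €28.17: furniture → 8.25% + 2.5% municipal = 10.75% → €3.03
Ibuprofen (100 ct) €7.97: over-the-counter medicine → 3.25% + 1.25% municipal = 4.5% → €0.36
Travel guide €19.83: books → 6.25% + 1.25% municipal = 7.5% → €1.49
Used textbook €31.39: books → 6.25% + 1.25% municipal = 7.5% → €2.35
Poetry collection €20.22: books → 6.25% + 1.25% municipal = 7.5% → €1.52
Wall mirror €131.75: furniture → 8.25% + 2.5% municipal = 10.75% → €14.16
Extension cord €18.30: all other tangible goods → 8% + 0% municipal = 8% → €1.46
Desk lamp €56.30: furniture → 8.25% + 2.5% municipal = 10.75% → €6.05
Bottle of whiskey €70.60: alcoholic beverages → 8.5% + 0.75% municipal = 9.25% → €6.53
Bar stool €50.18: furniture → 8.25% + 2.5% municipal = 10.75% → €5.39
LED flashlight €30.91: all other tangible goods → 8% + 0% municipal = 8% → €2.47
Cookbook €19.65: books → 6.25% + 1.25% municipal = 7.5% → €1.47
Total tax = €3.03 + €0.36 + €1.49 + €2.35 + €1.52 + €14.16 + €1.46 + €6.05 + €6.53 + €5.39 + €2.47 + €1.47 = €46.28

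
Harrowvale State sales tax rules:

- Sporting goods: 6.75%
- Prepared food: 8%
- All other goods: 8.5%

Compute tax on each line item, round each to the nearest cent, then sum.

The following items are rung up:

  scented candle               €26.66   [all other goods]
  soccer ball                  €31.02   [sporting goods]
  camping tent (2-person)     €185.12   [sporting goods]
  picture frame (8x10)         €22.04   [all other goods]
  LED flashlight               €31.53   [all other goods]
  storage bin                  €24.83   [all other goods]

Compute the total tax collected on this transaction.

€23.52

Scented candle €26.66: all other goods → 8.5% → €2.27
Soccer ball €31.02: sporting goods → 6.75% → €2.09
Camping tent (2-person) €185.12: sporting goods → 6.75% → €12.50
Picture frame (8x10) €22.04: all other goods → 8.5% → €1.87
LED flashlight €31.53: all other goods → 8.5% → €2.68
Storage bin €24.83: all other goods → 8.5% → €2.11
Total tax = €2.27 + €2.09 + €12.50 + €1.87 + €2.68 + €2.11 = €23.52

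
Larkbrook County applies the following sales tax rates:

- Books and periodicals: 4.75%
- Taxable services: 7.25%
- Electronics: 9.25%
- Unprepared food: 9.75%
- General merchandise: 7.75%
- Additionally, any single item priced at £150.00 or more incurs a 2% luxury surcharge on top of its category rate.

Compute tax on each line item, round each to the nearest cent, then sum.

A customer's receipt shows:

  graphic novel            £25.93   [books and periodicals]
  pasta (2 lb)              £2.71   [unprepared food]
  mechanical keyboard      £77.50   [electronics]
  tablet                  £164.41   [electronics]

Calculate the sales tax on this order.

Graphic novel £25.93: books and periodicals → 4.75% → £1.23
Pasta (2 lb) £2.71: unprepared food → 9.75% → £0.26
Mechanical keyboard £77.50: electronics → 9.25% → £7.17
Tablet £164.41: electronics → 9.25% + 2% surcharge = 11.25% → £18.50
Total tax = £1.23 + £0.26 + £7.17 + £18.50 = £27.16

£27.16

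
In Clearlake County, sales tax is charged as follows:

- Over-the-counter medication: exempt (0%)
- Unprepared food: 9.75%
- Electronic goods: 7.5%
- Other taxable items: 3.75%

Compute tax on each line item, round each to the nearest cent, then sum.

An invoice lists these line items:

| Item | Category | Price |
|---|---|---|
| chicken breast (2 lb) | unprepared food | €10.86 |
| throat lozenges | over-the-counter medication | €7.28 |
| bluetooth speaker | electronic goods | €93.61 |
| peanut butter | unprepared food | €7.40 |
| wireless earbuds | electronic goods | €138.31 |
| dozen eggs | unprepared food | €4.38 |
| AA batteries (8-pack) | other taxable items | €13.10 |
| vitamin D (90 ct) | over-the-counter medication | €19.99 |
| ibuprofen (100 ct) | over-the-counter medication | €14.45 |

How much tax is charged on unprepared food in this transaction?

Chicken breast (2 lb) €10.86: unprepared food → 9.75% → €1.06
Peanut butter €7.40: unprepared food → 9.75% → €0.72
Dozen eggs €4.38: unprepared food → 9.75% → €0.43
Tax on unprepared food = €1.06 + €0.72 + €0.43 = €2.21

€2.21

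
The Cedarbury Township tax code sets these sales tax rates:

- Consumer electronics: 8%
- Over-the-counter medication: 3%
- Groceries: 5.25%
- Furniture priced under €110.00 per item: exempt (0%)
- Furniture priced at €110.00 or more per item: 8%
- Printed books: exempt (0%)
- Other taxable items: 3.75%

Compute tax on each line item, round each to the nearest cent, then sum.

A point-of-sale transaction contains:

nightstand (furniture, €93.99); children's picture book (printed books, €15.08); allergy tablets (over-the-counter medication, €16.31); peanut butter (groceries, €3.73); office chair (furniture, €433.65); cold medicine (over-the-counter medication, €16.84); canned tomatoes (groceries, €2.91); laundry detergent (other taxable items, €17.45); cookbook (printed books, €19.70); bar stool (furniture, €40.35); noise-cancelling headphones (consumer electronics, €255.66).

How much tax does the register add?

Nightstand €93.99: furniture, under €110.00 → 0% → €0.00
Children's picture book €15.08: printed books → 0% → €0.00
Allergy tablets €16.31: over-the-counter medication → 3% → €0.49
Peanut butter €3.73: groceries → 5.25% → €0.20
Office chair €433.65: furniture, €110.00 or more → 8% → €34.69
Cold medicine €16.84: over-the-counter medication → 3% → €0.51
Canned tomatoes €2.91: groceries → 5.25% → €0.15
Laundry detergent €17.45: other taxable items → 3.75% → €0.65
Cookbook €19.70: printed books → 0% → €0.00
Bar stool €40.35: furniture, under €110.00 → 0% → €0.00
Noise-cancelling headphones €255.66: consumer electronics → 8% → €20.45
Total tax = €0.49 + €0.20 + €34.69 + €0.51 + €0.15 + €0.65 + €20.45 = €57.14

€57.14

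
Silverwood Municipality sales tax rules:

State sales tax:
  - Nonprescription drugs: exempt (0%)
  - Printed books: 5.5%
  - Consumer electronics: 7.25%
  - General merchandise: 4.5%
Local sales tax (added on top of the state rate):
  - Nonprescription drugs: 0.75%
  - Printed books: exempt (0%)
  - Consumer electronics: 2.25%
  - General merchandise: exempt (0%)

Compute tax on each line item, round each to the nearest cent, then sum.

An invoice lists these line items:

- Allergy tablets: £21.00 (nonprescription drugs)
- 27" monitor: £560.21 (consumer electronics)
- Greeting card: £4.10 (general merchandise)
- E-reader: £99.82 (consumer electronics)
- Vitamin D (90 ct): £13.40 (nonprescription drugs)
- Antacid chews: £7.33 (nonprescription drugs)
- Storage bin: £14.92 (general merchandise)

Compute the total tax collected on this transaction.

Allergy tablets £21.00: nonprescription drugs → 0% + 0.75% local = 0.75% → £0.16
27" monitor £560.21: consumer electronics → 7.25% + 2.25% local = 9.5% → £53.22
Greeting card £4.10: general merchandise → 4.5% + 0% local = 4.5% → £0.18
E-reader £99.82: consumer electronics → 7.25% + 2.25% local = 9.5% → £9.48
Vitamin D (90 ct) £13.40: nonprescription drugs → 0% + 0.75% local = 0.75% → £0.10
Antacid chews £7.33: nonprescription drugs → 0% + 0.75% local = 0.75% → £0.05
Storage bin £14.92: general merchandise → 4.5% + 0% local = 4.5% → £0.67
Total tax = £0.16 + £53.22 + £0.18 + £9.48 + £0.10 + £0.05 + £0.67 = £63.86

£63.86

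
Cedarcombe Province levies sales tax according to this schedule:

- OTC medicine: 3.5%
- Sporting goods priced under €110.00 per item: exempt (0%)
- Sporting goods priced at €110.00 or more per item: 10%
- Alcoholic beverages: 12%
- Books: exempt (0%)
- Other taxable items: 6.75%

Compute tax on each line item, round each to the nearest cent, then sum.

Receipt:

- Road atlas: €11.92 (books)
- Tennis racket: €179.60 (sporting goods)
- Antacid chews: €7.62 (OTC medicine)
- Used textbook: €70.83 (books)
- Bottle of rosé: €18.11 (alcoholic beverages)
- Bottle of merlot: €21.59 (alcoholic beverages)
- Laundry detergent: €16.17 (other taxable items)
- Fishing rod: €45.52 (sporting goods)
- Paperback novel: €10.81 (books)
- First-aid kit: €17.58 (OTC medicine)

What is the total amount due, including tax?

€424.45

Road atlas €11.92: books → 0% → €0.00
Tennis racket €179.60: sporting goods, €110.00 or more → 10% → €17.96
Antacid chews €7.62: OTC medicine → 3.5% → €0.27
Used textbook €70.83: books → 0% → €0.00
Bottle of rosé €18.11: alcoholic beverages → 12% → €2.17
Bottle of merlot €21.59: alcoholic beverages → 12% → €2.59
Laundry detergent €16.17: other taxable items → 6.75% → €1.09
Fishing rod €45.52: sporting goods, under €110.00 → 0% → €0.00
Paperback novel €10.81: books → 0% → €0.00
First-aid kit €17.58: OTC medicine → 3.5% → €0.62
Subtotal = €399.75; tax = €24.70; total due = €424.45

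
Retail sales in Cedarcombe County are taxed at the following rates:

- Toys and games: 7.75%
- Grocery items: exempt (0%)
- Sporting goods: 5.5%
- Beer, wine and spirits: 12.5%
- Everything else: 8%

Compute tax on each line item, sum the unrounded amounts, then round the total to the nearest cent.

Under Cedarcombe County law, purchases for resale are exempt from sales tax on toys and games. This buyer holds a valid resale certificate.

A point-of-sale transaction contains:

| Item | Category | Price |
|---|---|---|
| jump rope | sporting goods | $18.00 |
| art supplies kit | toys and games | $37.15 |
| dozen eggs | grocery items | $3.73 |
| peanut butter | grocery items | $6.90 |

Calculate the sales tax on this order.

Jump rope $18.00: sporting goods → 5.5% → $0.99
Art supplies kit $37.15: toys and games, buyer-exempt → 0% → $0.00
Dozen eggs $3.73: grocery items → 0% → $0.00
Peanut butter $6.90: grocery items → 0% → $0.00
Unrounded tax sum = $0.99 → $0.99

$0.99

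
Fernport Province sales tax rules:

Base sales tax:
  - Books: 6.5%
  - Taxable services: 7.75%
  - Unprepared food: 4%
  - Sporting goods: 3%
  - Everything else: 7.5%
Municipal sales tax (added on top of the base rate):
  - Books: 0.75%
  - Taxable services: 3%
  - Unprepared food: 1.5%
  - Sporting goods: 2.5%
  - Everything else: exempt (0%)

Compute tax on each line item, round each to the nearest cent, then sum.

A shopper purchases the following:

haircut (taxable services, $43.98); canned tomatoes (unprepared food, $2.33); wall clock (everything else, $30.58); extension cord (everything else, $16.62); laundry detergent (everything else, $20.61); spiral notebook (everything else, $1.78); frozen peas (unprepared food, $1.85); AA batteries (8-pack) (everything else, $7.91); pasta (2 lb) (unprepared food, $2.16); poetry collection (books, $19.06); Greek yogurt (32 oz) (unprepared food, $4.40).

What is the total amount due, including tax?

Haircut $43.98: taxable services → 7.75% + 3% municipal = 10.75% → $4.73
Canned tomatoes $2.33: unprepared food → 4% + 1.5% municipal = 5.5% → $0.13
Wall clock $30.58: everything else → 7.5% + 0% municipal = 7.5% → $2.29
Extension cord $16.62: everything else → 7.5% + 0% municipal = 7.5% → $1.25
Laundry detergent $20.61: everything else → 7.5% + 0% municipal = 7.5% → $1.55
Spiral notebook $1.78: everything else → 7.5% + 0% municipal = 7.5% → $0.13
Frozen peas $1.85: unprepared food → 4% + 1.5% municipal = 5.5% → $0.10
AA batteries (8-pack) $7.91: everything else → 7.5% + 0% municipal = 7.5% → $0.59
Pasta (2 lb) $2.16: unprepared food → 4% + 1.5% municipal = 5.5% → $0.12
Poetry collection $19.06: books → 6.5% + 0.75% municipal = 7.25% → $1.38
Greek yogurt (32 oz) $4.40: unprepared food → 4% + 1.5% municipal = 5.5% → $0.24
Subtotal = $151.28; tax = $12.51; total due = $163.79

$163.79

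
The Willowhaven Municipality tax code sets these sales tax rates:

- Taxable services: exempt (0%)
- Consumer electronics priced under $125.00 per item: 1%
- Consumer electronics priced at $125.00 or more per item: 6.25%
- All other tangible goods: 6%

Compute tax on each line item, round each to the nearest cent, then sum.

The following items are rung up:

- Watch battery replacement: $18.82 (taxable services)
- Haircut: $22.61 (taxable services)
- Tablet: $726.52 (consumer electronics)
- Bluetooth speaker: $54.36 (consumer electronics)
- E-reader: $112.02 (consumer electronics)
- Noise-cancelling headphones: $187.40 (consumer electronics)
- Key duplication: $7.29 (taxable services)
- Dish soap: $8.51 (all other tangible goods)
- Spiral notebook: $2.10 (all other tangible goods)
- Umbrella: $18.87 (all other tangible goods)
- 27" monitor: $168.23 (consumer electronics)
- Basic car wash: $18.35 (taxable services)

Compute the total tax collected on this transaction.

$71.06

Watch battery replacement $18.82: taxable services → 0% → $0.00
Haircut $22.61: taxable services → 0% → $0.00
Tablet $726.52: consumer electronics, $125.00 or more → 6.25% → $45.41
Bluetooth speaker $54.36: consumer electronics, under $125.00 → 1% → $0.54
E-reader $112.02: consumer electronics, under $125.00 → 1% → $1.12
Noise-cancelling headphones $187.40: consumer electronics, $125.00 or more → 6.25% → $11.71
Key duplication $7.29: taxable services → 0% → $0.00
Dish soap $8.51: all other tangible goods → 6% → $0.51
Spiral notebook $2.10: all other tangible goods → 6% → $0.13
Umbrella $18.87: all other tangible goods → 6% → $1.13
27" monitor $168.23: consumer electronics, $125.00 or more → 6.25% → $10.51
Basic car wash $18.35: taxable services → 0% → $0.00
Total tax = $45.41 + $0.54 + $1.12 + $11.71 + $0.51 + $0.13 + $1.13 + $10.51 = $71.06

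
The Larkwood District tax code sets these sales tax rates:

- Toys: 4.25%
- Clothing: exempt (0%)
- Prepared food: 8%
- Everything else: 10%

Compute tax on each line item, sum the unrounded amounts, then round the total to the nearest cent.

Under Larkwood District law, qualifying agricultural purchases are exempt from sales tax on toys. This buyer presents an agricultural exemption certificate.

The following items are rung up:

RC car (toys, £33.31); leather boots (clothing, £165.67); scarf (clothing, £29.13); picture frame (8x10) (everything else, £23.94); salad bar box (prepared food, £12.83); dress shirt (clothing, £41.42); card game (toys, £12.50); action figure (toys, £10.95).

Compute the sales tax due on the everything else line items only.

£2.39

Picture frame (8x10) £23.94: everything else → 10% → £2.394
Tax on everything else: unrounded sum = £2.394 → £2.39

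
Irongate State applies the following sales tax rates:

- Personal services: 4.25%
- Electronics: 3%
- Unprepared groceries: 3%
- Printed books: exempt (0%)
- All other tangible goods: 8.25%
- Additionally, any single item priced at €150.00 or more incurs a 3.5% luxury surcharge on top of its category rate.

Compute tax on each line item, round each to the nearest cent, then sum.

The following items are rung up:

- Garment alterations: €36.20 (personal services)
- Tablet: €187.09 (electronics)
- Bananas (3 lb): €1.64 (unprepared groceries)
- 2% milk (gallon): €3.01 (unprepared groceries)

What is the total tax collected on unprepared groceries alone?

Bananas (3 lb) €1.64: unprepared groceries → 3% → €0.05
2% milk (gallon) €3.01: unprepared groceries → 3% → €0.09
Tax on unprepared groceries = €0.05 + €0.09 = €0.14

€0.14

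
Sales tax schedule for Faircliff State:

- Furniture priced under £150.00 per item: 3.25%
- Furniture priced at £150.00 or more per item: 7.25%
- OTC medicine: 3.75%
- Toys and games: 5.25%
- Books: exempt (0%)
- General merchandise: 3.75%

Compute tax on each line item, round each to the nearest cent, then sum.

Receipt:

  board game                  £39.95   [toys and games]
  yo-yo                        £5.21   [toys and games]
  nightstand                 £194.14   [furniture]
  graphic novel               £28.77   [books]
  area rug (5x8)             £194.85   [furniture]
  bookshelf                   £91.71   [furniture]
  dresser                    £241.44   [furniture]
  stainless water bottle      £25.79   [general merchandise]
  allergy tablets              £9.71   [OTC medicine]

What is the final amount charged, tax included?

Board game £39.95: toys and games → 5.25% → £2.10
Yo-yo £5.21: toys and games → 5.25% → £0.27
Nightstand £194.14: furniture, £150.00 or more → 7.25% → £14.08
Graphic novel £28.77: books → 0% → £0.00
Area rug (5x8) £194.85: furniture, £150.00 or more → 7.25% → £14.13
Bookshelf £91.71: furniture, under £150.00 → 3.25% → £2.98
Dresser £241.44: furniture, £150.00 or more → 7.25% → £17.50
Stainless water bottle £25.79: general merchandise → 3.75% → £0.97
Allergy tablets £9.71: OTC medicine → 3.75% → £0.36
Subtotal = £831.57; tax = £52.39; total due = £883.96

£883.96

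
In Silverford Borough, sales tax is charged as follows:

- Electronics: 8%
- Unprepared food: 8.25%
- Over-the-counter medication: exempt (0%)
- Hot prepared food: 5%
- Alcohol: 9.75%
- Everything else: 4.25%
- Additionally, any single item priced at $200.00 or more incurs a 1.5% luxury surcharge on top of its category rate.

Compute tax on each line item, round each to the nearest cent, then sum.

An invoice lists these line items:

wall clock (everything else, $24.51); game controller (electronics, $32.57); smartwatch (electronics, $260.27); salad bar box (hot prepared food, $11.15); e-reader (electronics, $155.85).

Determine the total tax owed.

$41.41

Wall clock $24.51: everything else → 4.25% → $1.04
Game controller $32.57: electronics → 8% → $2.61
Smartwatch $260.27: electronics → 8% + 1.5% surcharge = 9.5% → $24.73
Salad bar box $11.15: hot prepared food → 5% → $0.56
E-reader $155.85: electronics → 8% → $12.47
Total tax = $1.04 + $2.61 + $24.73 + $0.56 + $12.47 = $41.41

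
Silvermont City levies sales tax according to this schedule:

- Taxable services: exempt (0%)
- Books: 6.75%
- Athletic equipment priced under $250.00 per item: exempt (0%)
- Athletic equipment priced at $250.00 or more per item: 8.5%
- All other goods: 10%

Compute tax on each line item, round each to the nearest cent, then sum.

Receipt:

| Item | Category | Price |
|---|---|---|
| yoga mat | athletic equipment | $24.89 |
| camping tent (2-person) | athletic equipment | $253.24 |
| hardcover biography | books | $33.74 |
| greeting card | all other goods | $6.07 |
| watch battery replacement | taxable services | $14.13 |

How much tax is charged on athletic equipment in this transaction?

Yoga mat $24.89: athletic equipment, under $250.00 → 0% → $0.00
Camping tent (2-person) $253.24: athletic equipment, $250.00 or more → 8.5% → $21.53
Tax on athletic equipment = $0.00 + $21.53 = $21.53

$21.53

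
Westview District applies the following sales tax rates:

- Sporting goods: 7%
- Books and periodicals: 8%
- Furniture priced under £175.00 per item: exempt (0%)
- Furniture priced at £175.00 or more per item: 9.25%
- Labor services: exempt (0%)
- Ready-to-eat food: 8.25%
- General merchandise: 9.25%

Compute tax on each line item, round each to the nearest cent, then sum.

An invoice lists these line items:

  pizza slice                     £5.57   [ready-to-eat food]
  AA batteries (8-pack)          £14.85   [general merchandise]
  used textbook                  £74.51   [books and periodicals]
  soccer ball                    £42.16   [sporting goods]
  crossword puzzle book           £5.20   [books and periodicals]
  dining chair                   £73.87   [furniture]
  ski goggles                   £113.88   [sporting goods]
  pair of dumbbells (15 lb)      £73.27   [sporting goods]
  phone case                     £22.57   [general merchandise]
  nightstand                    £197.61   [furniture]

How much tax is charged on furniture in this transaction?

£18.28

Dining chair £73.87: furniture, under £175.00 → 0% → £0.00
Nightstand £197.61: furniture, £175.00 or more → 9.25% → £18.28
Tax on furniture = £0.00 + £18.28 = £18.28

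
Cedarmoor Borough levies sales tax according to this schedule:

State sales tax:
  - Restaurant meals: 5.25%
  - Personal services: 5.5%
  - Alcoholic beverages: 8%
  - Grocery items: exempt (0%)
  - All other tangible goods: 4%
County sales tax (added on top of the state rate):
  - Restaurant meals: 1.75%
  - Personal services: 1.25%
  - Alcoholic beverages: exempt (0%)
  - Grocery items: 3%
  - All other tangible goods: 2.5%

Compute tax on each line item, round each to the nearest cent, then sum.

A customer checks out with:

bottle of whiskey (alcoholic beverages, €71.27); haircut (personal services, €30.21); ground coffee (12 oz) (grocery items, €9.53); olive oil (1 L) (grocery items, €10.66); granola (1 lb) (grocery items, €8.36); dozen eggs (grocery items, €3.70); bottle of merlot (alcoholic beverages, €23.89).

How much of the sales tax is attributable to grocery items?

€0.97

Ground coffee (12 oz) €9.53: grocery items → 0% + 3% county = 3% → €0.29
Olive oil (1 L) €10.66: grocery items → 0% + 3% county = 3% → €0.32
Granola (1 lb) €8.36: grocery items → 0% + 3% county = 3% → €0.25
Dozen eggs €3.70: grocery items → 0% + 3% county = 3% → €0.11
Tax on grocery items = €0.29 + €0.32 + €0.25 + €0.11 = €0.97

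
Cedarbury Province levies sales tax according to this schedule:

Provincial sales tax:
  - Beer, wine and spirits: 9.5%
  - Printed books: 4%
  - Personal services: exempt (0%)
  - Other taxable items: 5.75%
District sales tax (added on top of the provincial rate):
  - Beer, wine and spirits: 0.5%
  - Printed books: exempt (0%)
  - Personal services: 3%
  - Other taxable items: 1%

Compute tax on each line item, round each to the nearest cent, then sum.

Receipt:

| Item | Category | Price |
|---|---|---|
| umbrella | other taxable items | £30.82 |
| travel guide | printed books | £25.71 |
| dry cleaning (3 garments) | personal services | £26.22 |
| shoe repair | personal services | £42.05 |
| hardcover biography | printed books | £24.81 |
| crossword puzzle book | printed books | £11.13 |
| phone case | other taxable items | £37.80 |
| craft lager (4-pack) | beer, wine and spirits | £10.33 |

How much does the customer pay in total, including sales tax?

Umbrella £30.82: other taxable items → 5.75% + 1% district = 6.75% → £2.08
Travel guide £25.71: printed books → 4% + 0% district = 4% → £1.03
Dry cleaning (3 garments) £26.22: personal services → 0% + 3% district = 3% → £0.79
Shoe repair £42.05: personal services → 0% + 3% district = 3% → £1.26
Hardcover biography £24.81: printed books → 4% + 0% district = 4% → £0.99
Crossword puzzle book £11.13: printed books → 4% + 0% district = 4% → £0.45
Phone case £37.80: other taxable items → 5.75% + 1% district = 6.75% → £2.55
Craft lager (4-pack) £10.33: beer, wine and spirits → 9.5% + 0.5% district = 10% → £1.03
Subtotal = £208.87; tax = £10.18; total due = £219.05

£219.05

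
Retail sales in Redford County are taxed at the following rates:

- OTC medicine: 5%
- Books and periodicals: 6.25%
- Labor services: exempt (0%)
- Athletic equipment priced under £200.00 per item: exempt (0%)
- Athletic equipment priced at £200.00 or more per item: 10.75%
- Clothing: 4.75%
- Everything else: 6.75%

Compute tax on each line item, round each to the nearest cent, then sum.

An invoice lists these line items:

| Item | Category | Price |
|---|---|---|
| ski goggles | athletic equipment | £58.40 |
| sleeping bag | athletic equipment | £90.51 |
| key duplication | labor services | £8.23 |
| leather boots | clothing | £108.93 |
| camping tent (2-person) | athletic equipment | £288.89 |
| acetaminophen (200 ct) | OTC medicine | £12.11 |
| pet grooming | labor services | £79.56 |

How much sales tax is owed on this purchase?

£36.84

Ski goggles £58.40: athletic equipment, under £200.00 → 0% → £0.00
Sleeping bag £90.51: athletic equipment, under £200.00 → 0% → £0.00
Key duplication £8.23: labor services → 0% → £0.00
Leather boots £108.93: clothing → 4.75% → £5.17
Camping tent (2-person) £288.89: athletic equipment, £200.00 or more → 10.75% → £31.06
Acetaminophen (200 ct) £12.11: OTC medicine → 5% → £0.61
Pet grooming £79.56: labor services → 0% → £0.00
Total tax = £5.17 + £31.06 + £0.61 = £36.84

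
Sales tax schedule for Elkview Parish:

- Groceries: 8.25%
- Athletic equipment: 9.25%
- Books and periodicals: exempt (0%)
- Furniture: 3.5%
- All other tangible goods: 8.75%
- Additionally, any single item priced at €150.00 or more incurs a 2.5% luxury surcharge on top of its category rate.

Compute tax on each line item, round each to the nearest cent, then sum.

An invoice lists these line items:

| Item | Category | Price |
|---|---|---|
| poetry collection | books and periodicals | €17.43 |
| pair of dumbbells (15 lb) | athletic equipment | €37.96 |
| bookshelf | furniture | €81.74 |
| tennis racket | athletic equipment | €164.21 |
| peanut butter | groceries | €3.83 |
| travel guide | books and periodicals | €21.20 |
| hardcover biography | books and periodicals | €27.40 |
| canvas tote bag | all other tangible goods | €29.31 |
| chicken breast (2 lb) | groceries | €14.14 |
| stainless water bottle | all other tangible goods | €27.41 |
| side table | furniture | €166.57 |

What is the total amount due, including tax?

€633.30

Poetry collection €17.43: books and periodicals → 0% → €0.00
Pair of dumbbells (15 lb) €37.96: athletic equipment → 9.25% → €3.51
Bookshelf €81.74: furniture → 3.5% → €2.86
Tennis racket €164.21: athletic equipment → 9.25% + 2.5% surcharge = 11.75% → €19.29
Peanut butter €3.83: groceries → 8.25% → €0.32
Travel guide €21.20: books and periodicals → 0% → €0.00
Hardcover biography €27.40: books and periodicals → 0% → €0.00
Canvas tote bag €29.31: all other tangible goods → 8.75% → €2.56
Chicken breast (2 lb) €14.14: groceries → 8.25% → €1.17
Stainless water bottle €27.41: all other tangible goods → 8.75% → €2.40
Side table €166.57: furniture → 3.5% + 2.5% surcharge = 6% → €9.99
Subtotal = €591.20; tax = €42.10; total due = €633.30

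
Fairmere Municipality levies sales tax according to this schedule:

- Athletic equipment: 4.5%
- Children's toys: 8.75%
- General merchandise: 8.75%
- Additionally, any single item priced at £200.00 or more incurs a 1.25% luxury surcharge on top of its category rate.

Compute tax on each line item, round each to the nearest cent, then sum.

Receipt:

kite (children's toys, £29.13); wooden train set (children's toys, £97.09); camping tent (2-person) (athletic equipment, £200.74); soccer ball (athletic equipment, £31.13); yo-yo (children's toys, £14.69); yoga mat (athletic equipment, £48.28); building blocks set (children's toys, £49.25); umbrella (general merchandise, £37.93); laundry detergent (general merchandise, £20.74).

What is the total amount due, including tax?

Kite £29.13: children's toys → 8.75% → £2.55
Wooden train set £97.09: children's toys → 8.75% → £8.50
Camping tent (2-person) £200.74: athletic equipment → 4.5% + 1.25% surcharge = 5.75% → £11.54
Soccer ball £31.13: athletic equipment → 4.5% → £1.40
Yo-yo £14.69: children's toys → 8.75% → £1.29
Yoga mat £48.28: athletic equipment → 4.5% → £2.17
Building blocks set £49.25: children's toys → 8.75% → £4.31
Umbrella £37.93: general merchandise → 8.75% → £3.32
Laundry detergent £20.74: general merchandise → 8.75% → £1.81
Subtotal = £528.98; tax = £36.89; total due = £565.87

£565.87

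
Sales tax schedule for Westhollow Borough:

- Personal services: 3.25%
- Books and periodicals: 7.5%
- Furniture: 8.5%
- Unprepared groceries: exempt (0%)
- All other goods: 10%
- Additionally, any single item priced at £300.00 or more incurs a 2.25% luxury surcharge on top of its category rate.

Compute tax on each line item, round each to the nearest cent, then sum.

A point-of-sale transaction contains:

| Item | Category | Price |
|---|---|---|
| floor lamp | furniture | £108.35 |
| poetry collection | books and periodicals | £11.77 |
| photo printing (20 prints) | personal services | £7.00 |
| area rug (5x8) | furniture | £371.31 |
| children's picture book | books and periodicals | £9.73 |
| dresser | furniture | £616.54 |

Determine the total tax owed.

Floor lamp £108.35: furniture → 8.5% → £9.21
Poetry collection £11.77: books and periodicals → 7.5% → £0.88
Photo printing (20 prints) £7.00: personal services → 3.25% → £0.23
Area rug (5x8) £371.31: furniture → 8.5% + 2.25% surcharge = 10.75% → £39.92
Children's picture book £9.73: books and periodicals → 7.5% → £0.73
Dresser £616.54: furniture → 8.5% + 2.25% surcharge = 10.75% → £66.28
Total tax = £9.21 + £0.88 + £0.23 + £39.92 + £0.73 + £66.28 = £117.25

£117.25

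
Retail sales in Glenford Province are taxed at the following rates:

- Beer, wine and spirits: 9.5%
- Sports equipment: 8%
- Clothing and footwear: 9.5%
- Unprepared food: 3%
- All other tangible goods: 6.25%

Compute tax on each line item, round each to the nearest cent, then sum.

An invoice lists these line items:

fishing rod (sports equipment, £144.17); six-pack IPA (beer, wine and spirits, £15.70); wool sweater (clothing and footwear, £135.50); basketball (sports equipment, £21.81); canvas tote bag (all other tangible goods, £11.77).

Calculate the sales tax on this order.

£28.37

Fishing rod £144.17: sports equipment → 8% → £11.53
Six-pack IPA £15.70: beer, wine and spirits → 9.5% → £1.49
Wool sweater £135.50: clothing and footwear → 9.5% → £12.87
Basketball £21.81: sports equipment → 8% → £1.74
Canvas tote bag £11.77: all other tangible goods → 6.25% → £0.74
Total tax = £11.53 + £1.49 + £12.87 + £1.74 + £0.74 = £28.37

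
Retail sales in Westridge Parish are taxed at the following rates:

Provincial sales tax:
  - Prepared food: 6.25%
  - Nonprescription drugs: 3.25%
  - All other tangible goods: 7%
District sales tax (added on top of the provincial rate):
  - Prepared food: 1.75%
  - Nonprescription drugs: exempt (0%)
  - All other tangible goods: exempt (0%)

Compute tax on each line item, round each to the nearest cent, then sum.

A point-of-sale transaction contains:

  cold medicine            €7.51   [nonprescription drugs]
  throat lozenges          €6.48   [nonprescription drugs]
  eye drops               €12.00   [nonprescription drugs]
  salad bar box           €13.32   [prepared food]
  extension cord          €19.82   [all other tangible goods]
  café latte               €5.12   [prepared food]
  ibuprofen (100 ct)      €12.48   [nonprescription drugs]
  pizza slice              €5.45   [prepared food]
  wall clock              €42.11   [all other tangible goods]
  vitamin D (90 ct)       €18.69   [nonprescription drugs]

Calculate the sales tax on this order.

€8.12

Cold medicine €7.51: nonprescription drugs → 3.25% + 0% district = 3.25% → €0.24
Throat lozenges €6.48: nonprescription drugs → 3.25% + 0% district = 3.25% → €0.21
Eye drops €12.00: nonprescription drugs → 3.25% + 0% district = 3.25% → €0.39
Salad bar box €13.32: prepared food → 6.25% + 1.75% district = 8% → €1.07
Extension cord €19.82: all other tangible goods → 7% + 0% district = 7% → €1.39
Café latte €5.12: prepared food → 6.25% + 1.75% district = 8% → €0.41
Ibuprofen (100 ct) €12.48: nonprescription drugs → 3.25% + 0% district = 3.25% → €0.41
Pizza slice €5.45: prepared food → 6.25% + 1.75% district = 8% → €0.44
Wall clock €42.11: all other tangible goods → 7% + 0% district = 7% → €2.95
Vitamin D (90 ct) €18.69: nonprescription drugs → 3.25% + 0% district = 3.25% → €0.61
Total tax = €0.24 + €0.21 + €0.39 + €1.07 + €1.39 + €0.41 + €0.41 + €0.44 + €2.95 + €0.61 = €8.12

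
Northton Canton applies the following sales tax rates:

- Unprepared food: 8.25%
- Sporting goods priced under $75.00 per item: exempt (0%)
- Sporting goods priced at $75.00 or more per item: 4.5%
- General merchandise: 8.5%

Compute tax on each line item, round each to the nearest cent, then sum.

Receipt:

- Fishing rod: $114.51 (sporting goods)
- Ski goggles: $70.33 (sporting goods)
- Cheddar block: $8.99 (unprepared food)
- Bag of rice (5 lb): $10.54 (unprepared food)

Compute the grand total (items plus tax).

$211.13

Fishing rod $114.51: sporting goods, $75.00 or more → 4.5% → $5.15
Ski goggles $70.33: sporting goods, under $75.00 → 0% → $0.00
Cheddar block $8.99: unprepared food → 8.25% → $0.74
Bag of rice (5 lb) $10.54: unprepared food → 8.25% → $0.87
Subtotal = $204.37; tax = $6.76; total due = $211.13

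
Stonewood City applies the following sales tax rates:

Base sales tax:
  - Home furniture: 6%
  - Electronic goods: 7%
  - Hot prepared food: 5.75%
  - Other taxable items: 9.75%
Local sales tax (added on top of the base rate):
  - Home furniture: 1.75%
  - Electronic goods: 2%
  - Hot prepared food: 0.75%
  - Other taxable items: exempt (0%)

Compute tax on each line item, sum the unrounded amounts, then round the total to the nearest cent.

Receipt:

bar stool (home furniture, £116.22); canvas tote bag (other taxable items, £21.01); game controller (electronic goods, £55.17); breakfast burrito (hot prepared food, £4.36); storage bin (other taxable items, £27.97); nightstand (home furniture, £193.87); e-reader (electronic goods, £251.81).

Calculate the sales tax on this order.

£56.72

Bar stool £116.22: home furniture → 6% + 1.75% local = 7.75% → £9.00705
Canvas tote bag £21.01: other taxable items → 9.75% + 0% local = 9.75% → £2.048475
Game controller £55.17: electronic goods → 7% + 2% local = 9% → £4.9653
Breakfast burrito £4.36: hot prepared food → 5.75% + 0.75% local = 6.5% → £0.2834
Storage bin £27.97: other taxable items → 9.75% + 0% local = 9.75% → £2.727075
Nightstand £193.87: home furniture → 6% + 1.75% local = 7.75% → £15.024925
E-reader £251.81: electronic goods → 7% + 2% local = 9% → £22.6629
Unrounded tax sum = £56.719125 → £56.72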